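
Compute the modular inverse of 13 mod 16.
5

gcd(13, 16) = 1, so the inverse exists.
Extended Euclidean algorithm on (16, 13):
16 = 1 × 13 + 3  ⟹  3 = (1)·16 + (-1)·13
13 = 4 × 3 + 1  ⟹  1 = (-4)·16 + (5)·13
So (5)·13 ≡ 1 (mod 16), i.e. 13^(-1) ≡ 5 (mod 16).
Check: 13 × 5 = 65 ≡ 1 (mod 16)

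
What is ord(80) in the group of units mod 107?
106

107 is prime, so ord(80) divides φ(107) = 106.
Divisors of 106: 1, 2, 53, 106.
Repeated squaring: 80^1 ≡ 80, 80^2 ≡ 87, 80^4 ≡ 79, 80^8 ≡ 35, 80^16 ≡ 48, 80^32 ≡ 57, 80^64 ≡ 39 (mod 107).
Test 80^d mod 107 for each divisor d in increasing order:
80^1 ≡ 80
80^2 ≡ 87
80^53 = 80^32·80^16·80^4·80^1 ≡ 106
80^106 = 80^64·80^32·80^8·80^2 ≡ 1  ← first divisor giving 1
The order is 106.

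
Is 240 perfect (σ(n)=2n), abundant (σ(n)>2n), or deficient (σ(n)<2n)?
abundant

Proper divisors of 240: sum = 1 + 2 + 3 + 4 + 5 + 6 + 8 + 10 + ... + 48 + 60 + 80 + 120 (19 divisors) = 504
Since 504 > 240, 240 is abundant.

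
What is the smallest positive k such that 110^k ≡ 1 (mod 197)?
28

197 is prime, so ord(110) divides φ(197) = 196.
Divisors of 196: 1, 2, 4, 7, 14, 28, 49, 98, 196.
Repeated squaring: 110^1 ≡ 110, 110^2 ≡ 83, 110^4 ≡ 191, 110^8 ≡ 36, 110^16 ≡ 114, 110^32 ≡ 191, 110^64 ≡ 36, 110^128 ≡ 114 (mod 197).
Test 110^d mod 197 for each divisor d in increasing order:
110^1 ≡ 110
110^2 ≡ 83
110^4 ≡ 191
110^7 = 110^4·110^2·110^1 ≡ 183
110^14 = 110^8·110^4·110^2 ≡ 196
110^28 = 110^16·110^8·110^4 ≡ 1  ← first divisor giving 1
The order is 28.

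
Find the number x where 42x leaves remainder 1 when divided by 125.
3

gcd(42, 125) = 1, so the inverse exists.
Extended Euclidean algorithm on (125, 42):
125 = 2 × 42 + 41  ⟹  41 = (1)·125 + (-2)·42
42 = 1 × 41 + 1  ⟹  1 = (-1)·125 + (3)·42
So (3)·42 ≡ 1 (mod 125), i.e. 42^(-1) ≡ 3 (mod 125).
Check: 42 × 3 = 126 ≡ 1 (mod 125)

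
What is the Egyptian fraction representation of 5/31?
1/7 + 1/55 + 1/3979 + 1/23744683 + 1/1127619917796295

Greedy algorithm:
5/31: ceiling(31/5) = 7, use 1/7
4/217: ceiling(217/4) = 55, use 1/55
3/11935: ceiling(11935/3) = 3979, use 1/3979
2/47489365: ceiling(47489365/2) = 23744683, use 1/23744683
1/1127619917796295: ceiling(1127619917796295/1) = 1127619917796295, use 1/1127619917796295
Result: 5/31 = 1/7 + 1/55 + 1/3979 + 1/23744683 + 1/1127619917796295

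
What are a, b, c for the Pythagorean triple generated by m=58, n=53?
(555, 6148, 6173)

Euclid's formula: a = m² - n², b = 2mn, c = m² + n²
m = 58, n = 53
a = 58² - 53² = 3364 - 2809 = 555
b = 2 × 58 × 53 = 6148
c = 58² + 53² = 3364 + 2809 = 6173
Verification: 555² + 6148² = 308025 + 37797904 = 38105929 = 6173² ✓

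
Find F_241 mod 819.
505

Matrix identity: Q^n = [[F_(n+1), F_n], [F_n, F_(n-1)]] with Q = [[1,1],[1,0]].
n = 241 = 11110001₂. Square-and-multiply, entries mod 819:
Q^1 = [[1,1],[1,0]]
Q^3 = (Q^1)²·Q = [[3,2],[2,1]]
Q^7 = (Q^3)²·Q = [[21,13],[13,8]]
Q^15 = (Q^7)²·Q = [[168,610],[610,377]]
Q^30 = (Q^15)² = [[652,755],[755,716]]
Q^60 = (Q^30)² = [[44,81],[81,782]]
Q^120 = (Q^60)² = [[307,567],[567,559]]
Q^241 = (Q^120)²·Q = [[127,505],[505,441]]
F_241 mod 819 = Q^241[0][1] = 505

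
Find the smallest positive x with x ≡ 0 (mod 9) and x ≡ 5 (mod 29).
63

Using Chinese Remainder Theorem:
M = 9 × 29 = 261
M1 = 29, M2 = 9
y1 = 29^(-1) mod 9 = 5
y2 = 9^(-1) mod 29 = 13
x = (0×29×5 + 5×9×13) mod 261 = 63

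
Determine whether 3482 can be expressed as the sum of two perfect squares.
1² + 59² (a=1, b=59)

Factorization: 3482 = 2 × 1741
By Fermat: n is sum of two squares iff every prime p ≡ 3 (mod 4) appears to even power.
All primes ≡ 3 (mod 4) appear to even power.
Search a = 0, 1, 2, … for 3482 - a² a perfect square: first hit at a = 1: 3482 - 1 = 3481 = 59².
3482 = 1² + 59² = 1 + 3481 ✓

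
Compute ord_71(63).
70

71 is prime, so ord(63) divides φ(71) = 70.
Divisors of 70: 1, 2, 5, 7, 10, 14, 35, 70.
Repeated squaring: 63^1 ≡ 63, 63^2 ≡ 64, 63^4 ≡ 49, 63^8 ≡ 58, 63^16 ≡ 27, 63^32 ≡ 19, 63^64 ≡ 6 (mod 71).
Test 63^d mod 71 for each divisor d in increasing order:
63^1 ≡ 63
63^2 ≡ 64
63^5 = 63^4·63^1 ≡ 34
63^7 = 63^4·63^2·63^1 ≡ 46
63^10 = 63^8·63^2 ≡ 20
63^14 = 63^8·63^4·63^2 ≡ 57
63^35 = 63^32·63^2·63^1 ≡ 70
63^70 = 63^64·63^4·63^2 ≡ 1  ← first divisor giving 1
The order is 70.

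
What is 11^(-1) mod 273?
149

gcd(11, 273) = 1, so the inverse exists.
Extended Euclidean algorithm on (273, 11):
273 = 24 × 11 + 9  ⟹  9 = (1)·273 + (-24)·11
11 = 1 × 9 + 2  ⟹  2 = (-1)·273 + (25)·11
9 = 4 × 2 + 1  ⟹  1 = (5)·273 + (-124)·11
So (-124)·11 ≡ 1 (mod 273), i.e. 11^(-1) ≡ -124 ≡ 149 (mod 273).
Check: 11 × 149 = 1639 ≡ 1 (mod 273)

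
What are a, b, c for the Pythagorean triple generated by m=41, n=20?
(1281, 1640, 2081)

Euclid's formula: a = m² - n², b = 2mn, c = m² + n²
m = 41, n = 20
a = 41² - 20² = 1681 - 400 = 1281
b = 2 × 41 × 20 = 1640
c = 41² + 20² = 1681 + 400 = 2081
Verification: 1281² + 1640² = 1640961 + 2689600 = 4330561 = 2081² ✓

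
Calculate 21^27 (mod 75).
66

Repeated squaring. Binary of 27 = 11011.
21^1 ≡ 21 (mod 75); 21^2 ≡ 66 (mod 75); 21^4 ≡ 6 (mod 75); 21^8 ≡ 36 (mod 75); 21^16 ≡ 21 (mod 75)
21^27 = 21^1 × 21^2 × 21^8 × 21^16 ≡ 66 (mod 75)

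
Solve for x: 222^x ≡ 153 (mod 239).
132

Baby-step giant-step with step n = ⌈√239⌉ = 16.
Baby steps 222^j mod 239 (j:value) for j=0..15: 0:1, 1:222, 2:50, 3:106, 4:110, 5:42, 6:3, 7:188, 8:150, 9:79, 10:91, 11:126, 12:9, 13:86, 14:211, 15:237.
Giant-step multiplier: 222^(-16) ≡ 222^(238-16) = 222^222 ≡ 232 (mod 239).
Giant steps γ_i = 153·232^i mod 239: γ_0=153, γ_1=124, γ_2=88, γ_3=101, γ_4=10, γ_5=169, γ_6=12, γ_7=155, γ_8=110 (in table at j=4).
x = i·n + j = 8·16 + 4 = 132.
Check: 222^132 ≡ 153 (mod 239).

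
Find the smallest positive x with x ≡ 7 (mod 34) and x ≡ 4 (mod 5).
109

Using Chinese Remainder Theorem:
M = 34 × 5 = 170
M1 = 5, M2 = 34
y1 = 5^(-1) mod 34 = 7
y2 = 34^(-1) mod 5 = 4
x = (7×5×7 + 4×34×4) mod 170 = 109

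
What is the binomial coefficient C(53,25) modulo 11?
9

Using Lucas' theorem:
Write n=53 and k=25 in base 11:
n in base 11: [4, 9]
k in base 11: [2, 3]
C(53,25) mod 11 = ∏ C(n_i, k_i) mod 11
Digit binomials (mod 11): C(4,2) = 6; C(9,3) = 84 ≡ 7
Product: 6 × 7 = 42 ≡ 9 (mod 11)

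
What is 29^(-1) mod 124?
77

gcd(29, 124) = 1, so the inverse exists.
Extended Euclidean algorithm on (124, 29):
124 = 4 × 29 + 8  ⟹  8 = (1)·124 + (-4)·29
29 = 3 × 8 + 5  ⟹  5 = (-3)·124 + (13)·29
8 = 1 × 5 + 3  ⟹  3 = (4)·124 + (-17)·29
5 = 1 × 3 + 2  ⟹  2 = (-7)·124 + (30)·29
3 = 1 × 2 + 1  ⟹  1 = (11)·124 + (-47)·29
So (-47)·29 ≡ 1 (mod 124), i.e. 29^(-1) ≡ -47 ≡ 77 (mod 124).
Check: 29 × 77 = 2233 ≡ 1 (mod 124)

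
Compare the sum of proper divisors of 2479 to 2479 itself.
deficient

Proper divisors of 2479: sum = 1 + 37 + 67 = 105
Since 105 < 2479, 2479 is deficient.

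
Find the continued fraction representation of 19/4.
[4; 1, 3]

Euclidean algorithm steps:
19 = 4 × 4 + 3
4 = 1 × 3 + 1
3 = 3 × 1 + 0
Continued fraction: [4; 1, 3]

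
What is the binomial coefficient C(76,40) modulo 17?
15

Using Lucas' theorem:
Write n=76 and k=40 in base 17:
n in base 17: [4, 8]
k in base 17: [2, 6]
C(76,40) mod 17 = ∏ C(n_i, k_i) mod 17
Digit binomials (mod 17): C(4,2) = 6; C(8,6) = 28 ≡ 11
Product: 6 × 11 = 66 ≡ 15 (mod 17)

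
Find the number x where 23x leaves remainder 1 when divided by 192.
167

gcd(23, 192) = 1, so the inverse exists.
Extended Euclidean algorithm on (192, 23):
192 = 8 × 23 + 8  ⟹  8 = (1)·192 + (-8)·23
23 = 2 × 8 + 7  ⟹  7 = (-2)·192 + (17)·23
8 = 1 × 7 + 1  ⟹  1 = (3)·192 + (-25)·23
So (-25)·23 ≡ 1 (mod 192), i.e. 23^(-1) ≡ -25 ≡ 167 (mod 192).
Check: 23 × 167 = 3841 ≡ 1 (mod 192)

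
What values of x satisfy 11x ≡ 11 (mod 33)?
x ≡ 1 (mod 3)

gcd(11, 33) = 11, which divides 11, so solutions exist.
Divide through by 11: x ≡ 1 (mod 3).
The coefficient of x is now 1, so x ≡ 1 (mod 3).
Check: 11 × 1 = 11 ≡ 11 (mod 33).
x ≡ 1 (mod 3), giving 11 solutions mod 33.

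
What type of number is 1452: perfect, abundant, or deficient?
abundant

Proper divisors of 1452: sum = 1 + 2 + 3 + 4 + 6 + 11 + 12 + 22 + ... + 242 + 363 + 484 + 726 (17 divisors) = 2272
Since 2272 > 1452, 1452 is abundant.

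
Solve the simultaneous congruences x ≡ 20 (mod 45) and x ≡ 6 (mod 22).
380

Using Chinese Remainder Theorem:
M = 45 × 22 = 990
M1 = 22, M2 = 45
y1 = 22^(-1) mod 45 = 43
y2 = 45^(-1) mod 22 = 1
x = (20×22×43 + 6×45×1) mod 990 = 380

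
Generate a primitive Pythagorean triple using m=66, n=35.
(3131, 4620, 5581)

Euclid's formula: a = m² - n², b = 2mn, c = m² + n²
m = 66, n = 35
a = 66² - 35² = 4356 - 1225 = 3131
b = 2 × 66 × 35 = 4620
c = 66² + 35² = 4356 + 1225 = 5581
Verification: 3131² + 4620² = 9803161 + 21344400 = 31147561 = 5581² ✓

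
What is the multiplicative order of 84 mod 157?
156

157 is prime, so ord(84) divides φ(157) = 156.
Divisors of 156: 1, 2, 3, 4, 6, 12, 13, 26, 39, 52, 78, 156.
Repeated squaring: 84^1 ≡ 84, 84^2 ≡ 148, 84^4 ≡ 81, 84^8 ≡ 124, 84^16 ≡ 147, 84^32 ≡ 100, 84^64 ≡ 109, 84^128 ≡ 106 (mod 157).
Test 84^d mod 157 for each divisor d in increasing order:
84^1 ≡ 84
84^2 ≡ 148
84^3 = 84^2·84^1 ≡ 29
84^4 ≡ 81
84^6 = 84^4·84^2 ≡ 56
84^12 = 84^8·84^4 ≡ 153
84^13 = 84^8·84^4·84^1 ≡ 135
84^26 = 84^16·84^8·84^2 ≡ 13
84^39 = 84^32·84^4·84^2·84^1 ≡ 28
84^52 = 84^32·84^16·84^4 ≡ 12
84^78 = 84^64·84^8·84^4·84^2 ≡ 156
84^156 = 84^128·84^16·84^8·84^4 ≡ 1  ← first divisor giving 1
The order is 156.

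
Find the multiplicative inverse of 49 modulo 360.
169

gcd(49, 360) = 1, so the inverse exists.
Extended Euclidean algorithm on (360, 49):
360 = 7 × 49 + 17  ⟹  17 = (1)·360 + (-7)·49
49 = 2 × 17 + 15  ⟹  15 = (-2)·360 + (15)·49
17 = 1 × 15 + 2  ⟹  2 = (3)·360 + (-22)·49
15 = 7 × 2 + 1  ⟹  1 = (-23)·360 + (169)·49
So (169)·49 ≡ 1 (mod 360), i.e. 49^(-1) ≡ 169 (mod 360).
Check: 49 × 169 = 8281 ≡ 1 (mod 360)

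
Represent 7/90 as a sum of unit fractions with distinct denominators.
1/13 + 1/1170

Greedy algorithm:
7/90: ceiling(90/7) = 13, use 1/13
1/1170: ceiling(1170/1) = 1170, use 1/1170
Result: 7/90 = 1/13 + 1/1170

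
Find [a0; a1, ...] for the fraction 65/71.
[0; 1, 10, 1, 5]

Euclidean algorithm steps:
65 = 0 × 71 + 65
71 = 1 × 65 + 6
65 = 10 × 6 + 5
6 = 1 × 5 + 1
5 = 5 × 1 + 0
Continued fraction: [0; 1, 10, 1, 5]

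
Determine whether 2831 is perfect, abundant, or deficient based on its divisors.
deficient

Proper divisors of 2831: sum = 1 + 19 + 149 = 169
Since 169 < 2831, 2831 is deficient.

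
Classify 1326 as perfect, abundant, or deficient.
abundant

Proper divisors of 1326: sum = 1 + 2 + 3 + 6 + 13 + 17 + 26 + 34 + 39 + 51 + 78 + 102 + 221 + 442 + 663 = 1698
Since 1698 > 1326, 1326 is abundant.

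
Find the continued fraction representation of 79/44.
[1; 1, 3, 1, 8]

Euclidean algorithm steps:
79 = 1 × 44 + 35
44 = 1 × 35 + 9
35 = 3 × 9 + 8
9 = 1 × 8 + 1
8 = 8 × 1 + 0
Continued fraction: [1; 1, 3, 1, 8]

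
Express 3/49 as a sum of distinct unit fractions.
1/17 + 1/417 + 1/347361

Greedy algorithm:
3/49: ceiling(49/3) = 17, use 1/17
2/833: ceiling(833/2) = 417, use 1/417
1/347361: ceiling(347361/1) = 347361, use 1/347361
Result: 3/49 = 1/17 + 1/417 + 1/347361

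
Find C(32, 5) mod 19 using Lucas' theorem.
14

Using Lucas' theorem:
Write n=32 and k=5 in base 19:
n in base 19: [1, 13]
k in base 19: [0, 5]
C(32,5) mod 19 = ∏ C(n_i, k_i) mod 19
Digit binomials (mod 19): C(1,0) = 1; C(13,5) = 1287 ≡ 14
Product: 1 × 14 = 14 ≡ 14 (mod 19)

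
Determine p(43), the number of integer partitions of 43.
63261

p(n) counts ways to write n as a sum of positive integers (order ignored).
Euler's pentagonal recurrence: p(k) = p(k-1) + p(k-2) - p(k-5) - p(k-7) + p(k-12) + p(k-15) - ... (offsets j(3j∓1)/2, signs ++--, p(0)=1, p(<0)=0).
DP table for k = 0..42: p(0)=1, p(1)=1, p(2)=2, p(3)=3, p(4)=5, p(5)=7, p(6)=11, p(7)=15, p(8)=22, p(9)=30, p(10)=42, p(11)=56, p(12)=77, p(13)=101, p(14)=135, p(15)=176, p(16)=231, p(17)=297, p(18)=385, p(19)=490, p(20)=627, p(21)=792, p(22)=1002, p(23)=1255, p(24)=1575, p(25)=1958, p(26)=2436, p(27)=3010, p(28)=3718, p(29)=4565, p(30)=5604, p(31)=6842, p(32)=8349, p(33)=10143, p(34)=12310, p(35)=14883, p(36)=17977, p(37)=21637, p(38)=26015, p(39)=31185, p(40)=37338, p(41)=44583, p(42)=53174.
Final step: p(43) = p(42) + p(41) - p(38) - p(36) + p(31) + p(28) - p(21) - p(17) + p(8) + p(3)
= 53174 + 44583 - 26015 - 17977 + 6842 + 3718 - 792 - 297 + 22 + 3
= 63261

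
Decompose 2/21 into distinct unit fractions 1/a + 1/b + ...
1/11 + 1/231

Greedy algorithm:
2/21: ceiling(21/2) = 11, use 1/11
1/231: ceiling(231/1) = 231, use 1/231
Result: 2/21 = 1/11 + 1/231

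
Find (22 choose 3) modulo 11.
0

Using Lucas' theorem:
Write n=22 and k=3 in base 11:
n in base 11: [2, 0]
k in base 11: [0, 3]
C(22,3) mod 11 = ∏ C(n_i, k_i) mod 11
Digit binomials (mod 11): C(2,0) = 1; C(0,3) = 0 (k_i > n_i)
Product: 1 × 0 = 0 ≡ 0 (mod 11)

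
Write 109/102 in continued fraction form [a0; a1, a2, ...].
[1; 14, 1, 1, 3]

Euclidean algorithm steps:
109 = 1 × 102 + 7
102 = 14 × 7 + 4
7 = 1 × 4 + 3
4 = 1 × 3 + 1
3 = 3 × 1 + 0
Continued fraction: [1; 14, 1, 1, 3]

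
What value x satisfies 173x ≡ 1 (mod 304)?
181

gcd(173, 304) = 1, so the inverse exists.
Extended Euclidean algorithm on (304, 173):
304 = 1 × 173 + 131  ⟹  131 = (1)·304 + (-1)·173
173 = 1 × 131 + 42  ⟹  42 = (-1)·304 + (2)·173
131 = 3 × 42 + 5  ⟹  5 = (4)·304 + (-7)·173
42 = 8 × 5 + 2  ⟹  2 = (-33)·304 + (58)·173
5 = 2 × 2 + 1  ⟹  1 = (70)·304 + (-123)·173
So (-123)·173 ≡ 1 (mod 304), i.e. 173^(-1) ≡ -123 ≡ 181 (mod 304).
Check: 173 × 181 = 31313 ≡ 1 (mod 304)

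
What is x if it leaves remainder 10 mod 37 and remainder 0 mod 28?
84

Using Chinese Remainder Theorem:
M = 37 × 28 = 1036
M1 = 28, M2 = 37
y1 = 28^(-1) mod 37 = 4
y2 = 37^(-1) mod 28 = 25
x = (10×28×4 + 0×37×25) mod 1036 = 84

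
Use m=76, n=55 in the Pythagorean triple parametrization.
(2751, 8360, 8801)

Euclid's formula: a = m² - n², b = 2mn, c = m² + n²
m = 76, n = 55
a = 76² - 55² = 5776 - 3025 = 2751
b = 2 × 76 × 55 = 8360
c = 76² + 55² = 5776 + 3025 = 8801
Verification: 2751² + 8360² = 7568001 + 69889600 = 77457601 = 8801² ✓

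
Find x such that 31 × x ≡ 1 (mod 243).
196

gcd(31, 243) = 1, so the inverse exists.
Extended Euclidean algorithm on (243, 31):
243 = 7 × 31 + 26  ⟹  26 = (1)·243 + (-7)·31
31 = 1 × 26 + 5  ⟹  5 = (-1)·243 + (8)·31
26 = 5 × 5 + 1  ⟹  1 = (6)·243 + (-47)·31
So (-47)·31 ≡ 1 (mod 243), i.e. 31^(-1) ≡ -47 ≡ 196 (mod 243).
Check: 31 × 196 = 6076 ≡ 1 (mod 243)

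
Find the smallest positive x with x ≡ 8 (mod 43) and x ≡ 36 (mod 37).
739

Using Chinese Remainder Theorem:
M = 43 × 37 = 1591
M1 = 37, M2 = 43
y1 = 37^(-1) mod 43 = 7
y2 = 43^(-1) mod 37 = 31
x = (8×37×7 + 36×43×31) mod 1591 = 739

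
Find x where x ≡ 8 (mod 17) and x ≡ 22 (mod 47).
586

Using Chinese Remainder Theorem:
M = 17 × 47 = 799
M1 = 47, M2 = 17
y1 = 47^(-1) mod 17 = 4
y2 = 17^(-1) mod 47 = 36
x = (8×47×4 + 22×17×36) mod 799 = 586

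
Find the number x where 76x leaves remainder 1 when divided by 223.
179

gcd(76, 223) = 1, so the inverse exists.
Extended Euclidean algorithm on (223, 76):
223 = 2 × 76 + 71  ⟹  71 = (1)·223 + (-2)·76
76 = 1 × 71 + 5  ⟹  5 = (-1)·223 + (3)·76
71 = 14 × 5 + 1  ⟹  1 = (15)·223 + (-44)·76
So (-44)·76 ≡ 1 (mod 223), i.e. 76^(-1) ≡ -44 ≡ 179 (mod 223).
Check: 76 × 179 = 13604 ≡ 1 (mod 223)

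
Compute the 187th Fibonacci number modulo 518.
257

Matrix identity: Q^n = [[F_(n+1), F_n], [F_n, F_(n-1)]] with Q = [[1,1],[1,0]].
n = 187 = 10111011₂. Square-and-multiply, entries mod 518:
Q^1 = [[1,1],[1,0]]
Q^2 = (Q^1)² = [[2,1],[1,1]]
Q^5 = (Q^2)²·Q = [[8,5],[5,3]]
Q^11 = (Q^5)²·Q = [[144,89],[89,55]]
Q^23 = (Q^11)²·Q = [[266,167],[167,99]]
Q^46 = (Q^23)² = [[225,349],[349,394]]
Q^93 = (Q^46)²·Q = [[475,450],[450,25]]
Q^187 = (Q^93)²·Q = [[445,257],[257,188]]
F_187 mod 518 = Q^187[0][1] = 257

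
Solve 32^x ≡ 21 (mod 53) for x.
27

Baby-step giant-step with step n = ⌈√53⌉ = 8.
Baby steps 32^j mod 53 (j:value) for j=0..7: 0:1, 1:32, 2:17, 3:14, 4:24, 5:26, 6:37, 7:18.
Giant-step multiplier: 32^(-8) ≡ 32^(52-8) = 32^44 ≡ 15 (mod 53).
Giant steps γ_i = 21·15^i mod 53: γ_0=21, γ_1=50, γ_2=8, γ_3=14 (in table at j=3).
x = i·n + j = 3·8 + 3 = 27.
Check: 32^27 ≡ 21 (mod 53).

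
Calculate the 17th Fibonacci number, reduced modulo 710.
177

Matrix identity: Q^n = [[F_(n+1), F_n], [F_n, F_(n-1)]] with Q = [[1,1],[1,0]].
n = 17 = 10001₂. Square-and-multiply, entries mod 710:
Q^1 = [[1,1],[1,0]]
Q^2 = (Q^1)² = [[2,1],[1,1]]
Q^4 = (Q^2)² = [[5,3],[3,2]]
Q^8 = (Q^4)² = [[34,21],[21,13]]
Q^17 = (Q^8)²·Q = [[454,177],[177,277]]
F_17 mod 710 = Q^17[0][1] = 177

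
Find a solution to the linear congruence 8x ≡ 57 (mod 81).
x ≡ 78 (mod 81)

gcd(8, 81) = 1, which divides 57, so solutions exist.
Find 8^(-1) mod 81 by the extended Euclidean algorithm:
81 = 10 × 8 + 1  ⟹  1 = (1)·81 + (-10)·8
So (-10)·8 ≡ 1 (mod 81), i.e. 8^(-1) ≡ -10 ≡ 71 (mod 81).
x ≡ 71 × 57 = 4047 ≡ 78 (mod 81).
Check: 8 × 78 = 624 ≡ 57 (mod 81).
Unique solution: x ≡ 78 (mod 81)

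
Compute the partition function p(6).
11

p(n) counts ways to write n as a sum of positive integers (order ignored).
Examples: 6; 5 + 1; 4 + 2; 4 + 1 + 1; 3 + 3; ... (11 total)
p(6) = 11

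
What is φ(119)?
96

119 = 7 × 17
φ(n) = n × ∏(1 - 1/p) for each prime p dividing n
φ(119) = 119 × (1 - 1/7) × (1 - 1/17) = 96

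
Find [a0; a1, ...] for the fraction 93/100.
[0; 1, 13, 3, 2]

Euclidean algorithm steps:
93 = 0 × 100 + 93
100 = 1 × 93 + 7
93 = 13 × 7 + 2
7 = 3 × 2 + 1
2 = 2 × 1 + 0
Continued fraction: [0; 1, 13, 3, 2]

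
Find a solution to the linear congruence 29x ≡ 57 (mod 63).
x ≡ 15 (mod 63)

gcd(29, 63) = 1, which divides 57, so solutions exist.
Find 29^(-1) mod 63 by the extended Euclidean algorithm:
63 = 2 × 29 + 5  ⟹  5 = (1)·63 + (-2)·29
29 = 5 × 5 + 4  ⟹  4 = (-5)·63 + (11)·29
5 = 1 × 4 + 1  ⟹  1 = (6)·63 + (-13)·29
So (-13)·29 ≡ 1 (mod 63), i.e. 29^(-1) ≡ -13 ≡ 50 (mod 63).
x ≡ 50 × 57 = 2850 ≡ 15 (mod 63).
Check: 29 × 15 = 435 ≡ 57 (mod 63).
Unique solution: x ≡ 15 (mod 63)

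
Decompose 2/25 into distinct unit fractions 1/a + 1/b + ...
1/13 + 1/325

Greedy algorithm:
2/25: ceiling(25/2) = 13, use 1/13
1/325: ceiling(325/1) = 325, use 1/325
Result: 2/25 = 1/13 + 1/325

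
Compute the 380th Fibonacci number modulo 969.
951

Matrix identity: Q^n = [[F_(n+1), F_n], [F_n, F_(n-1)]] with Q = [[1,1],[1,0]].
n = 380 = 101111100₂. Square-and-multiply, entries mod 969:
Q^1 = [[1,1],[1,0]]
Q^2 = (Q^1)² = [[2,1],[1,1]]
Q^5 = (Q^2)²·Q = [[8,5],[5,3]]
Q^11 = (Q^5)²·Q = [[144,89],[89,55]]
Q^23 = (Q^11)²·Q = [[825,556],[556,269]]
Q^47 = (Q^23)²·Q = [[144,412],[412,701]]
Q^95 = (Q^47)²·Q = [[825,556],[556,269]]
Q^190 = (Q^95)² = [[412,701],[701,680]]
Q^380 = (Q^190)² = [[287,951],[951,305]]
F_380 mod 969 = Q^380[0][1] = 951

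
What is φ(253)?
220

253 = 11 × 23
φ(n) = n × ∏(1 - 1/p) for each prime p dividing n
φ(253) = 253 × (1 - 1/11) × (1 - 1/23) = 220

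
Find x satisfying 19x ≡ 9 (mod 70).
x ≡ 41 (mod 70)

gcd(19, 70) = 1, which divides 9, so solutions exist.
Find 19^(-1) mod 70 by the extended Euclidean algorithm:
70 = 3 × 19 + 13  ⟹  13 = (1)·70 + (-3)·19
19 = 1 × 13 + 6  ⟹  6 = (-1)·70 + (4)·19
13 = 2 × 6 + 1  ⟹  1 = (3)·70 + (-11)·19
So (-11)·19 ≡ 1 (mod 70), i.e. 19^(-1) ≡ -11 ≡ 59 (mod 70).
x ≡ 59 × 9 = 531 ≡ 41 (mod 70).
Check: 19 × 41 = 779 ≡ 9 (mod 70).
Unique solution: x ≡ 41 (mod 70)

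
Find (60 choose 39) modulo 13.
4

Using Lucas' theorem:
Write n=60 and k=39 in base 13:
n in base 13: [4, 8]
k in base 13: [3, 0]
C(60,39) mod 13 = ∏ C(n_i, k_i) mod 13
Digit binomials (mod 13): C(4,3) = 4; C(8,0) = 1
Product: 4 × 1 = 4 ≡ 4 (mod 13)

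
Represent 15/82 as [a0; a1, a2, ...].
[0; 5, 2, 7]

Euclidean algorithm steps:
15 = 0 × 82 + 15
82 = 5 × 15 + 7
15 = 2 × 7 + 1
7 = 7 × 1 + 0
Continued fraction: [0; 5, 2, 7]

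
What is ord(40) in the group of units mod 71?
35

71 is prime, so ord(40) divides φ(71) = 70.
Divisors of 70: 1, 2, 5, 7, 10, 14, 35, 70.
Repeated squaring: 40^1 ≡ 40, 40^2 ≡ 38, 40^4 ≡ 24, 40^8 ≡ 8, 40^16 ≡ 64, 40^32 ≡ 49, 40^64 ≡ 58 (mod 71).
Test 40^d mod 71 for each divisor d in increasing order:
40^1 ≡ 40
40^2 ≡ 38
40^5 = 40^4·40^1 ≡ 37
40^7 = 40^4·40^2·40^1 ≡ 57
40^10 = 40^8·40^2 ≡ 20
40^14 = 40^8·40^4·40^2 ≡ 54
40^35 = 40^32·40^2·40^1 ≡ 1  ← first divisor giving 1
The order is 35.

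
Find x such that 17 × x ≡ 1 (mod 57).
47

gcd(17, 57) = 1, so the inverse exists.
Extended Euclidean algorithm on (57, 17):
57 = 3 × 17 + 6  ⟹  6 = (1)·57 + (-3)·17
17 = 2 × 6 + 5  ⟹  5 = (-2)·57 + (7)·17
6 = 1 × 5 + 1  ⟹  1 = (3)·57 + (-10)·17
So (-10)·17 ≡ 1 (mod 57), i.e. 17^(-1) ≡ -10 ≡ 47 (mod 57).
Check: 17 × 47 = 799 ≡ 1 (mod 57)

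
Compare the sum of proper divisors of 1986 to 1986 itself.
abundant

Proper divisors of 1986: sum = 1 + 2 + 3 + 6 + 331 + 662 + 993 = 1998
Since 1998 > 1986, 1986 is abundant.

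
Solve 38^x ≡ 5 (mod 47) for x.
19

Baby-step giant-step with step n = ⌈√47⌉ = 7.
Baby steps 38^j mod 47 (j:value) for j=0..6: 0:1, 1:38, 2:34, 3:23, 4:28, 5:30, 6:12.
Giant-step multiplier: 38^(-7) ≡ 38^(46-7) = 38^39 ≡ 10 (mod 47).
Giant steps γ_i = 5·10^i mod 47: γ_0=5, γ_1=3, γ_2=30 (in table at j=5).
x = i·n + j = 2·7 + 5 = 19.
Check: 38^19 ≡ 5 (mod 47).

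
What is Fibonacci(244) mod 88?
3

Matrix identity: Q^n = [[F_(n+1), F_n], [F_n, F_(n-1)]] with Q = [[1,1],[1,0]].
n = 244 = 11110100₂. Square-and-multiply, entries mod 88:
Q^1 = [[1,1],[1,0]]
Q^3 = (Q^1)²·Q = [[3,2],[2,1]]
Q^7 = (Q^3)²·Q = [[21,13],[13,8]]
Q^15 = (Q^7)²·Q = [[19,82],[82,25]]
Q^30 = (Q^15)² = [[45,0],[0,45]]
Q^61 = (Q^30)²·Q = [[1,1],[1,0]]
Q^122 = (Q^61)² = [[2,1],[1,1]]
Q^244 = (Q^122)² = [[5,3],[3,2]]
F_244 mod 88 = Q^244[0][1] = 3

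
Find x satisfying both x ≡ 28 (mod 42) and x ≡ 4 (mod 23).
280

Using Chinese Remainder Theorem:
M = 42 × 23 = 966
M1 = 23, M2 = 42
y1 = 23^(-1) mod 42 = 11
y2 = 42^(-1) mod 23 = 17
x = (28×23×11 + 4×42×17) mod 966 = 280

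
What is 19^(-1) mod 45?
19

gcd(19, 45) = 1, so the inverse exists.
Extended Euclidean algorithm on (45, 19):
45 = 2 × 19 + 7  ⟹  7 = (1)·45 + (-2)·19
19 = 2 × 7 + 5  ⟹  5 = (-2)·45 + (5)·19
7 = 1 × 5 + 2  ⟹  2 = (3)·45 + (-7)·19
5 = 2 × 2 + 1  ⟹  1 = (-8)·45 + (19)·19
So (19)·19 ≡ 1 (mod 45), i.e. 19^(-1) ≡ 19 (mod 45).
Check: 19 × 19 = 361 ≡ 1 (mod 45)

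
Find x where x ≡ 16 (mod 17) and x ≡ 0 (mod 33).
33

Using Chinese Remainder Theorem:
M = 17 × 33 = 561
M1 = 33, M2 = 17
y1 = 33^(-1) mod 17 = 16
y2 = 17^(-1) mod 33 = 2
x = (16×33×16 + 0×17×2) mod 561 = 33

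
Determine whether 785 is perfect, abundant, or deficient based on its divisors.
deficient

Proper divisors of 785: sum = 1 + 5 + 157 = 163
Since 163 < 785, 785 is deficient.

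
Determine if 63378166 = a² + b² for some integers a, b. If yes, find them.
Not possible

Factorization: 63378166 = 2 × 29 × 103^3
By Fermat: n is sum of two squares iff every prime p ≡ 3 (mod 4) appears to even power.
Prime(s) ≡ 3 (mod 4) with odd exponent: [(103, 3)]
Therefore 63378166 cannot be expressed as a² + b².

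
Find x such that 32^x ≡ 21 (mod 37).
26

Baby-step giant-step with step n = ⌈√37⌉ = 7.
Baby steps 32^j mod 37 (j:value) for j=0..6: 0:1, 1:32, 2:25, 3:23, 4:33, 5:20, 6:11.
Giant-step multiplier: 32^(-7) ≡ 32^(36-7) = 32^29 ≡ 2 (mod 37).
Giant steps γ_i = 21·2^i mod 37: γ_0=21, γ_1=5, γ_2=10, γ_3=20 (in table at j=5).
x = i·n + j = 3·7 + 5 = 26.
Check: 32^26 ≡ 21 (mod 37).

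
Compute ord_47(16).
23

47 is prime, so ord(16) divides φ(47) = 46.
Divisors of 46: 1, 2, 23, 46.
Repeated squaring: 16^1 ≡ 16, 16^2 ≡ 21, 16^4 ≡ 18, 16^8 ≡ 42, 16^16 ≡ 25, 16^32 ≡ 14 (mod 47).
Test 16^d mod 47 for each divisor d in increasing order:
16^1 ≡ 16
16^2 ≡ 21
16^23 = 16^16·16^4·16^2·16^1 ≡ 1  ← first divisor giving 1
The order is 23.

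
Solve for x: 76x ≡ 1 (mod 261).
79

gcd(76, 261) = 1, so the inverse exists.
Extended Euclidean algorithm on (261, 76):
261 = 3 × 76 + 33  ⟹  33 = (1)·261 + (-3)·76
76 = 2 × 33 + 10  ⟹  10 = (-2)·261 + (7)·76
33 = 3 × 10 + 3  ⟹  3 = (7)·261 + (-24)·76
10 = 3 × 3 + 1  ⟹  1 = (-23)·261 + (79)·76
So (79)·76 ≡ 1 (mod 261), i.e. 76^(-1) ≡ 79 (mod 261).
Check: 76 × 79 = 6004 ≡ 1 (mod 261)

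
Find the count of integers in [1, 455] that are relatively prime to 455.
288

455 = 5 × 7 × 13
φ(n) = n × ∏(1 - 1/p) for each prime p dividing n
φ(455) = 455 × (1 - 1/5) × (1 - 1/7) × (1 - 1/13) = 288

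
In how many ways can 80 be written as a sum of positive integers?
15796476

p(n) counts ways to write n as a sum of positive integers (order ignored).
Euler's pentagonal recurrence: p(k) = p(k-1) + p(k-2) - p(k-5) - p(k-7) + p(k-12) + p(k-15) - ... (offsets j(3j∓1)/2, signs ++--, p(0)=1, p(<0)=0).
DP table for k = 0..79: p(0)=1, p(1)=1, p(2)=2, p(3)=3, p(4)=5, p(5)=7, p(6)=11, p(7)=15, p(8)=22, p(9)=30, p(10)=42, p(11)=56, p(12)=77, p(13)=101, p(14)=135, p(15)=176, p(16)=231, p(17)=297, p(18)=385, p(19)=490, p(20)=627, p(21)=792, p(22)=1002, p(23)=1255, p(24)=1575, p(25)=1958, p(26)=2436, p(27)=3010, p(28)=3718, p(29)=4565, p(30)=5604, p(31)=6842, p(32)=8349, p(33)=10143, p(34)=12310, p(35)=14883, p(36)=17977, p(37)=21637, p(38)=26015, p(39)=31185, p(40)=37338, p(41)=44583, p(42)=53174, p(43)=63261, p(44)=75175, p(45)=89134, p(46)=105558, p(47)=124754, p(48)=147273, p(49)=173525, p(50)=204226, p(51)=239943, p(52)=281589, p(53)=329931, p(54)=386155, p(55)=451276, p(56)=526823, p(57)=614154, p(58)=715220, p(59)=831820, p(60)=966467, p(61)=1121505, p(62)=1300156, p(63)=1505499, p(64)=1741630, p(65)=2012558, p(66)=2323520, p(67)=2679689, p(68)=3087735, p(69)=3554345, p(70)=4087968, p(71)=4697205, p(72)=5392783, p(73)=6185689, p(74)=7089500, p(75)=8118264, p(76)=9289091, p(77)=10619863, p(78)=12132164, p(79)=13848650.
Final step: p(80) = p(79) + p(78) - p(75) - p(73) + p(68) + p(65) - p(58) - p(54) + p(45) + p(40) - p(29) - p(23) + p(10) + p(3)
= 13848650 + 12132164 - 8118264 - 6185689 + 3087735 + 2012558 - 715220 - 386155 + 89134 + 37338 - 4565 - 1255 + 42 + 3
= 15796476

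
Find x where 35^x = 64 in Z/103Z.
12

Baby-step giant-step with step n = ⌈√103⌉ = 11.
Baby steps 35^j mod 103 (j:value) for j=0..10: 0:1, 1:35, 2:92, 3:27, 4:18, 5:12, 6:8, 7:74, 8:15, 9:10, 10:41.
Giant-step multiplier: 35^(-11) ≡ 35^(102-11) = 35^91 ≡ 44 (mod 103).
Giant steps γ_i = 64·44^i mod 103: γ_0=64, γ_1=35 (in table at j=1).
x = i·n + j = 1·11 + 1 = 12.
Check: 35^12 ≡ 64 (mod 103).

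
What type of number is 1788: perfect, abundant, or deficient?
abundant

Proper divisors of 1788: sum = 1 + 2 + 3 + 4 + 6 + 12 + 149 + 298 + 447 + 596 + 894 = 2412
Since 2412 > 1788, 1788 is abundant.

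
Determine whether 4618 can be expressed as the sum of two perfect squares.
37² + 57² (a=37, b=57)

Factorization: 4618 = 2 × 2309
By Fermat: n is sum of two squares iff every prime p ≡ 3 (mod 4) appears to even power.
All primes ≡ 3 (mod 4) appear to even power.
Search a = 0, 1, 2, … for 4618 - a² a perfect square: first hit at a = 37: 4618 - 1369 = 3249 = 57².
4618 = 37² + 57² = 1369 + 3249 ✓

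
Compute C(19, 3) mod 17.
0

Using Lucas' theorem:
Write n=19 and k=3 in base 17:
n in base 17: [1, 2]
k in base 17: [0, 3]
C(19,3) mod 17 = ∏ C(n_i, k_i) mod 17
Digit binomials (mod 17): C(1,0) = 1; C(2,3) = 0 (k_i > n_i)
Product: 1 × 0 = 0 ≡ 0 (mod 17)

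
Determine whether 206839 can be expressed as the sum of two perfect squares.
Not possible

Factorization: 206839 = 17 × 23^3
By Fermat: n is sum of two squares iff every prime p ≡ 3 (mod 4) appears to even power.
Prime(s) ≡ 3 (mod 4) with odd exponent: [(23, 3)]
Therefore 206839 cannot be expressed as a² + b².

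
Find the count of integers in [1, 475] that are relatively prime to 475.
360

475 = 5^2 × 19
φ(n) = n × ∏(1 - 1/p) for each prime p dividing n
φ(475) = 475 × (1 - 1/5) × (1 - 1/19) = 360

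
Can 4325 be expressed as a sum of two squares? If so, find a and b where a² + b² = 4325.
10² + 65² (a=10, b=65)

Factorization: 4325 = 5^2 × 173
By Fermat: n is sum of two squares iff every prime p ≡ 3 (mod 4) appears to even power.
All primes ≡ 3 (mod 4) appear to even power.
Search a = 0, 1, 2, … for 4325 - a² a perfect square: first hit at a = 10: 4325 - 100 = 4225 = 65².
4325 = 10² + 65² = 100 + 4225 ✓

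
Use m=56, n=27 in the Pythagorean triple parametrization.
(2407, 3024, 3865)

Euclid's formula: a = m² - n², b = 2mn, c = m² + n²
m = 56, n = 27
a = 56² - 27² = 3136 - 729 = 2407
b = 2 × 56 × 27 = 3024
c = 56² + 27² = 3136 + 729 = 3865
Verification: 2407² + 3024² = 5793649 + 9144576 = 14938225 = 3865² ✓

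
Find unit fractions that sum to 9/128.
1/15 + 1/275 + 1/105600

Greedy algorithm:
9/128: ceiling(128/9) = 15, use 1/15
7/1920: ceiling(1920/7) = 275, use 1/275
1/105600: ceiling(105600/1) = 105600, use 1/105600
Result: 9/128 = 1/15 + 1/275 + 1/105600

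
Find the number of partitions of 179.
625846753120

p(n) counts ways to write n as a sum of positive integers (order ignored).
Euler's pentagonal recurrence: p(k) = p(k-1) + p(k-2) - p(k-5) - p(k-7) + p(k-12) + p(k-15) - ... (offsets j(3j∓1)/2, signs ++--, p(0)=1, p(<0)=0).
DP table for k = 0..178: p(0)=1, p(1)=1, p(2)=2, p(3)=3, p(4)=5, p(5)=7, p(6)=11, p(7)=15, p(8)=22, p(9)=30, p(10)=42, p(11)=56, p(12)=77, p(13)=101, p(14)=135, p(15)=176, p(16)=231, p(17)=297, p(18)=385, p(19)=490, p(20)=627, p(21)=792, p(22)=1002, p(23)=1255, p(24)=1575, p(25)=1958, p(26)=2436, p(27)=3010, p(28)=3718, p(29)=4565, p(30)=5604, p(31)=6842, p(32)=8349, p(33)=10143, p(34)=12310, p(35)=14883, p(36)=17977, p(37)=21637, p(38)=26015, p(39)=31185, p(40)=37338, p(41)=44583, p(42)=53174, p(43)=63261, p(44)=75175, p(45)=89134, p(46)=105558, p(47)=124754, p(48)=147273, p(49)=173525, p(50)=204226, p(51)=239943, p(52)=281589, p(53)=329931, p(54)=386155, p(55)=451276, p(56)=526823, p(57)=614154, p(58)=715220, p(59)=831820, p(60)=966467, p(61)=1121505, p(62)=1300156, p(63)=1505499, p(64)=1741630, p(65)=2012558, p(66)=2323520, p(67)=2679689, p(68)=3087735, p(69)=3554345, p(70)=4087968, p(71)=4697205, p(72)=5392783, p(73)=6185689, p(74)=7089500, p(75)=8118264, p(76)=9289091, p(77)=10619863, p(78)=12132164, p(79)=13848650, p(80)=15796476, p(81)=18004327, p(82)=20506255, p(83)=23338469, p(84)=26543660, p(85)=30167357, p(86)=34262962, p(87)=38887673, p(88)=44108109, p(89)=49995925, p(90)=56634173, p(91)=64112359, p(92)=72533807, p(93)=82010177, p(94)=92669720, p(95)=104651419, p(96)=118114304, p(97)=133230930, p(98)=150198136, p(99)=169229875, p(100)=190569292, p(101)=214481126, p(102)=241265379, p(103)=271248950, p(104)=304801365, p(105)=342325709, p(106)=384276336, p(107)=431149389, p(108)=483502844, p(109)=541946240, p(110)=607163746, p(111)=679903203, p(112)=761002156, p(113)=851376628, p(114)=952050665, p(115)=1064144451, p(116)=1188908248, p(117)=1327710076, p(118)=1482074143, p(119)=1653668665, p(120)=1844349560, p(121)=2056148051, p(122)=2291320912, p(123)=2552338241, p(124)=2841940500, p(125)=3163127352, p(126)=3519222692, p(127)=3913864295, p(128)=4351078600, p(129)=4835271870, p(130)=5371315400, p(131)=5964539504, p(132)=6620830889, p(133)=7346629512, p(134)=8149040695, p(135)=9035836076, p(136)=10015581680, p(137)=11097645016, p(138)=12292341831, p(139)=13610949895, p(140)=15065878135, p(141)=16670689208, p(142)=18440293320, p(143)=20390982757, p(144)=22540654445, p(145)=24908858009, p(146)=27517052599, p(147)=30388671978, p(148)=33549419497, p(149)=37027355200, p(150)=40853235313, p(151)=45060624582, p(152)=49686288421, p(153)=54770336324, p(154)=60356673280, p(155)=66493182097, p(156)=73232243759, p(157)=80630964769, p(158)=88751778802, p(159)=97662728555, p(160)=107438159466, p(161)=118159068427, p(162)=129913904637, p(163)=142798995930, p(164)=156919475295, p(165)=172389800255, p(166)=189334822579, p(167)=207890420102, p(168)=228204732751, p(169)=250438925115, p(170)=274768617130, p(171)=301384802048, p(172)=330495499613, p(173)=362326859895, p(174)=397125074750, p(175)=435157697830, p(176)=476715857290, p(177)=522115831195, p(178)=571701605655.
Final step: p(179) = p(178) + p(177) - p(174) - p(172) + p(167) + p(164) - p(157) - p(153) + p(144) + p(139) - p(128) - p(122) + p(109) + p(102) - p(87) - p(79) + p(62) + p(53) - p(34) - p(24) + p(3)
= 571701605655 + 522115831195 - 397125074750 - 330495499613 + 207890420102 + 156919475295 - 80630964769 - 54770336324 + 22540654445 + 13610949895 - 4351078600 - 2291320912 + 541946240 + 241265379 - 38887673 - 13848650 + 1300156 + 329931 - 12310 - 1575 + 3
= 625846753120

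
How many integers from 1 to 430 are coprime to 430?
168

430 = 2 × 5 × 43
φ(n) = n × ∏(1 - 1/p) for each prime p dividing n
φ(430) = 430 × (1 - 1/2) × (1 - 1/5) × (1 - 1/43) = 168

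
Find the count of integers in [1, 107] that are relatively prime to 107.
106

107 = 107
φ(n) = n × ∏(1 - 1/p) for each prime p dividing n
φ(107) = 107 × (1 - 1/107) = 106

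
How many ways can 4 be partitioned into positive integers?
5

p(n) counts ways to write n as a sum of positive integers (order ignored).
Examples: 4; 3 + 1; 2 + 2; 2 + 1 + 1; 1 + 1 + 1 + 1
p(4) = 5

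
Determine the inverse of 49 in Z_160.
49

gcd(49, 160) = 1, so the inverse exists.
Extended Euclidean algorithm on (160, 49):
160 = 3 × 49 + 13  ⟹  13 = (1)·160 + (-3)·49
49 = 3 × 13 + 10  ⟹  10 = (-3)·160 + (10)·49
13 = 1 × 10 + 3  ⟹  3 = (4)·160 + (-13)·49
10 = 3 × 3 + 1  ⟹  1 = (-15)·160 + (49)·49
So (49)·49 ≡ 1 (mod 160), i.e. 49^(-1) ≡ 49 (mod 160).
Check: 49 × 49 = 2401 ≡ 1 (mod 160)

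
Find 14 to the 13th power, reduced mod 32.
0

Repeated squaring. Binary of 13 = 1101.
14^1 ≡ 14 (mod 32); 14^2 ≡ 4 (mod 32); 14^4 ≡ 16 (mod 32); 14^8 ≡ 0 (mod 32)
14^13 = 14^1 × 14^4 × 14^8 ≡ 0 (mod 32)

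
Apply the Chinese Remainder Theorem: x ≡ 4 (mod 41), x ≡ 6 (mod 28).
1070

Using Chinese Remainder Theorem:
M = 41 × 28 = 1148
M1 = 28, M2 = 41
y1 = 28^(-1) mod 41 = 22
y2 = 41^(-1) mod 28 = 13
x = (4×28×22 + 6×41×13) mod 1148 = 1070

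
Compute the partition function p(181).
749474411781

p(n) counts ways to write n as a sum of positive integers (order ignored).
Euler's pentagonal recurrence: p(k) = p(k-1) + p(k-2) - p(k-5) - p(k-7) + p(k-12) + p(k-15) - ... (offsets j(3j∓1)/2, signs ++--, p(0)=1, p(<0)=0).
DP table for k = 0..180: p(0)=1, p(1)=1, p(2)=2, p(3)=3, p(4)=5, p(5)=7, p(6)=11, p(7)=15, p(8)=22, p(9)=30, p(10)=42, p(11)=56, p(12)=77, p(13)=101, p(14)=135, p(15)=176, p(16)=231, p(17)=297, p(18)=385, p(19)=490, p(20)=627, p(21)=792, p(22)=1002, p(23)=1255, p(24)=1575, p(25)=1958, p(26)=2436, p(27)=3010, p(28)=3718, p(29)=4565, p(30)=5604, p(31)=6842, p(32)=8349, p(33)=10143, p(34)=12310, p(35)=14883, p(36)=17977, p(37)=21637, p(38)=26015, p(39)=31185, p(40)=37338, p(41)=44583, p(42)=53174, p(43)=63261, p(44)=75175, p(45)=89134, p(46)=105558, p(47)=124754, p(48)=147273, p(49)=173525, p(50)=204226, p(51)=239943, p(52)=281589, p(53)=329931, p(54)=386155, p(55)=451276, p(56)=526823, p(57)=614154, p(58)=715220, p(59)=831820, p(60)=966467, p(61)=1121505, p(62)=1300156, p(63)=1505499, p(64)=1741630, p(65)=2012558, p(66)=2323520, p(67)=2679689, p(68)=3087735, p(69)=3554345, p(70)=4087968, p(71)=4697205, p(72)=5392783, p(73)=6185689, p(74)=7089500, p(75)=8118264, p(76)=9289091, p(77)=10619863, p(78)=12132164, p(79)=13848650, p(80)=15796476, p(81)=18004327, p(82)=20506255, p(83)=23338469, p(84)=26543660, p(85)=30167357, p(86)=34262962, p(87)=38887673, p(88)=44108109, p(89)=49995925, p(90)=56634173, p(91)=64112359, p(92)=72533807, p(93)=82010177, p(94)=92669720, p(95)=104651419, p(96)=118114304, p(97)=133230930, p(98)=150198136, p(99)=169229875, p(100)=190569292, p(101)=214481126, p(102)=241265379, p(103)=271248950, p(104)=304801365, p(105)=342325709, p(106)=384276336, p(107)=431149389, p(108)=483502844, p(109)=541946240, p(110)=607163746, p(111)=679903203, p(112)=761002156, p(113)=851376628, p(114)=952050665, p(115)=1064144451, p(116)=1188908248, p(117)=1327710076, p(118)=1482074143, p(119)=1653668665, p(120)=1844349560, p(121)=2056148051, p(122)=2291320912, p(123)=2552338241, p(124)=2841940500, p(125)=3163127352, p(126)=3519222692, p(127)=3913864295, p(128)=4351078600, p(129)=4835271870, p(130)=5371315400, p(131)=5964539504, p(132)=6620830889, p(133)=7346629512, p(134)=8149040695, p(135)=9035836076, p(136)=10015581680, p(137)=11097645016, p(138)=12292341831, p(139)=13610949895, p(140)=15065878135, p(141)=16670689208, p(142)=18440293320, p(143)=20390982757, p(144)=22540654445, p(145)=24908858009, p(146)=27517052599, p(147)=30388671978, p(148)=33549419497, p(149)=37027355200, p(150)=40853235313, p(151)=45060624582, p(152)=49686288421, p(153)=54770336324, p(154)=60356673280, p(155)=66493182097, p(156)=73232243759, p(157)=80630964769, p(158)=88751778802, p(159)=97662728555, p(160)=107438159466, p(161)=118159068427, p(162)=129913904637, p(163)=142798995930, p(164)=156919475295, p(165)=172389800255, p(166)=189334822579, p(167)=207890420102, p(168)=228204732751, p(169)=250438925115, p(170)=274768617130, p(171)=301384802048, p(172)=330495499613, p(173)=362326859895, p(174)=397125074750, p(175)=435157697830, p(176)=476715857290, p(177)=522115831195, p(178)=571701605655, p(179)=625846753120, p(180)=684957390936.
Final step: p(181) = p(180) + p(179) - p(176) - p(174) + p(169) + p(166) - p(159) - p(155) + p(146) + p(141) - p(130) - p(124) + p(111) + p(104) - p(89) - p(81) + p(64) + p(55) - p(36) - p(26) + p(5)
= 684957390936 + 625846753120 - 476715857290 - 397125074750 + 250438925115 + 189334822579 - 97662728555 - 66493182097 + 27517052599 + 16670689208 - 5371315400 - 2841940500 + 679903203 + 304801365 - 49995925 - 18004327 + 1741630 + 451276 - 17977 - 2436 + 7
= 749474411781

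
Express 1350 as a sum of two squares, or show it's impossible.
Not possible

Factorization: 1350 = 2 × 3^3 × 5^2
By Fermat: n is sum of two squares iff every prime p ≡ 3 (mod 4) appears to even power.
Prime(s) ≡ 3 (mod 4) with odd exponent: [(3, 3)]
Therefore 1350 cannot be expressed as a² + b².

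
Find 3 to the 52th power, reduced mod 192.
81

Repeated squaring. Binary of 52 = 110100.
3^1 ≡ 3 (mod 192); 3^2 ≡ 9 (mod 192); 3^4 ≡ 81 (mod 192); 3^8 ≡ 33 (mod 192); 3^16 ≡ 129 (mod 192); 3^32 ≡ 129 (mod 192)
3^52 = 3^4 × 3^16 × 3^32 ≡ 81 (mod 192)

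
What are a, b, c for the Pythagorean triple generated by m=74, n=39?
(3955, 5772, 6997)

Euclid's formula: a = m² - n², b = 2mn, c = m² + n²
m = 74, n = 39
a = 74² - 39² = 5476 - 1521 = 3955
b = 2 × 74 × 39 = 5772
c = 74² + 39² = 5476 + 1521 = 6997
Verification: 3955² + 5772² = 15642025 + 33315984 = 48958009 = 6997² ✓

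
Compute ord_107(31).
106

107 is prime, so ord(31) divides φ(107) = 106.
Divisors of 106: 1, 2, 53, 106.
Repeated squaring: 31^1 ≡ 31, 31^2 ≡ 105, 31^4 ≡ 4, 31^8 ≡ 16, 31^16 ≡ 42, 31^32 ≡ 52, 31^64 ≡ 29 (mod 107).
Test 31^d mod 107 for each divisor d in increasing order:
31^1 ≡ 31
31^2 ≡ 105
31^53 = 31^32·31^16·31^4·31^1 ≡ 106
31^106 = 31^64·31^32·31^8·31^2 ≡ 1  ← first divisor giving 1
The order is 106.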